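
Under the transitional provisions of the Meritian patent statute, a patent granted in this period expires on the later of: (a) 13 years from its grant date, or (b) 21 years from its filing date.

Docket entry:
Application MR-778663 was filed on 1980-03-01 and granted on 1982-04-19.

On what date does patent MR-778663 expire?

(a) grant + 13 years → 19 April 1995.
(b) filing + 21 years → 1 March 2001.
Later of the two: 1 March 2001.

2001-03-01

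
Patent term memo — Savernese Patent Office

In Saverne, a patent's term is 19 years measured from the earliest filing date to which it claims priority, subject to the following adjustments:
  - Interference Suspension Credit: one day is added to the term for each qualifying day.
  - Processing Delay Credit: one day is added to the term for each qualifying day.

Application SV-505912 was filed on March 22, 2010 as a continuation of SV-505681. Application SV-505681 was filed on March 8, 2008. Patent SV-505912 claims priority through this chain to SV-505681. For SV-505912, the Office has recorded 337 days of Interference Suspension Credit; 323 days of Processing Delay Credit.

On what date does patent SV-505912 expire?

Earliest priority filing: 8 March 2008.
Base term: 8 March 2008 + 19 years → 8 March 2027.
Interference Suspension Credit: +337 days → 8 February 2028.
Processing Delay Credit: +323 days → 27 December 2028.

December 27, 2028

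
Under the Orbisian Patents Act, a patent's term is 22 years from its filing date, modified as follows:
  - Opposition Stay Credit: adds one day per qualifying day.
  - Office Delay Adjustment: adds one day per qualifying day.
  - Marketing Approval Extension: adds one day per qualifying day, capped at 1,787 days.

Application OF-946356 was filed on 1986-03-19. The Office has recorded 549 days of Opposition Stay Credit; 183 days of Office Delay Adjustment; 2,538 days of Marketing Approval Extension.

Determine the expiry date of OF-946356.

February 10, 2015

Base term: filing date + 22 years → 19 March 2008.
Opposition Stay Credit: +549 days → 19 September 2009.
Office Delay Adjustment: +183 days → 21 March 2010.
Marketing Approval Extension: 2538 days claimed exceeds the 1787-day cap, so +1787 days → 10 February 2015.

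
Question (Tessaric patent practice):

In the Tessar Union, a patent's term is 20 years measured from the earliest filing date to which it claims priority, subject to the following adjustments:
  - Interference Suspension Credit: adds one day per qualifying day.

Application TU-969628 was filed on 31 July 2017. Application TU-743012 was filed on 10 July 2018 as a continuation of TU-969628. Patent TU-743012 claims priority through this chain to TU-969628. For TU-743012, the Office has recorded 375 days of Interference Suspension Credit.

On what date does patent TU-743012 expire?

August 10, 2038

Earliest priority filing: 31 July 2017.
Base term: 31 July 2017 + 20 years → 31 July 2037.
Interference Suspension Credit: +375 days → 10 August 2038.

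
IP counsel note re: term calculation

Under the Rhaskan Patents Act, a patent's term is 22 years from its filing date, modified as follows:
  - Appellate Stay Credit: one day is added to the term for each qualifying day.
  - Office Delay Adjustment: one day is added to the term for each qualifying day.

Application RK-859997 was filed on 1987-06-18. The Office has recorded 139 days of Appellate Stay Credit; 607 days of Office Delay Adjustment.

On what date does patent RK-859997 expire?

July 4, 2011

Base term: filing date + 22 years → 18 June 2009.
Appellate Stay Credit: +139 days → 4 November 2009.
Office Delay Adjustment: +607 days → 4 July 2011.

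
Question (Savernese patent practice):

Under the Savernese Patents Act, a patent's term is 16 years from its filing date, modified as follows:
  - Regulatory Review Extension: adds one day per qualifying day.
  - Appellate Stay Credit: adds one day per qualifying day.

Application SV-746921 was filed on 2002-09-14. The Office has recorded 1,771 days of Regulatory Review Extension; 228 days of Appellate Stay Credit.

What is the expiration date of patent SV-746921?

2024-03-05

Base term: filing date + 16 years → 14 September 2018.
Regulatory Review Extension: +1771 days → 21 July 2023.
Appellate Stay Credit: +228 days → 5 March 2024.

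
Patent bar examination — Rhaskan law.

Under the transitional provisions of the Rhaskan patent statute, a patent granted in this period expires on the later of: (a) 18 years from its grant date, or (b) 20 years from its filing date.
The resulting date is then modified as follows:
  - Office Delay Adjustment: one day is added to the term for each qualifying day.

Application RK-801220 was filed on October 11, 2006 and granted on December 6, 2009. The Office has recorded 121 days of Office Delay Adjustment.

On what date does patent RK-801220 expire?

2028-04-05

(a) grant + 18 years → 6 December 2027.
(b) filing + 20 years → 11 October 2026.
Later of the two: 6 December 2027.
Office Delay Adjustment: +121 days → 5 April 2028.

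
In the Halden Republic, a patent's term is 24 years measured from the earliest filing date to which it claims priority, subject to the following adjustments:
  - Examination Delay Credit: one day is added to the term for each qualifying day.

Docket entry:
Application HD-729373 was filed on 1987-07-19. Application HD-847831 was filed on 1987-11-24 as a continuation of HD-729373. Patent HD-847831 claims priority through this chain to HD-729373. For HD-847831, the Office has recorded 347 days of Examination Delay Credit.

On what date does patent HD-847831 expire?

Earliest priority filing: 19 July 1987.
Base term: 19 July 1987 + 24 years → 19 July 2011.
Examination Delay Credit: +347 days → 30 June 2012.

June 30, 2012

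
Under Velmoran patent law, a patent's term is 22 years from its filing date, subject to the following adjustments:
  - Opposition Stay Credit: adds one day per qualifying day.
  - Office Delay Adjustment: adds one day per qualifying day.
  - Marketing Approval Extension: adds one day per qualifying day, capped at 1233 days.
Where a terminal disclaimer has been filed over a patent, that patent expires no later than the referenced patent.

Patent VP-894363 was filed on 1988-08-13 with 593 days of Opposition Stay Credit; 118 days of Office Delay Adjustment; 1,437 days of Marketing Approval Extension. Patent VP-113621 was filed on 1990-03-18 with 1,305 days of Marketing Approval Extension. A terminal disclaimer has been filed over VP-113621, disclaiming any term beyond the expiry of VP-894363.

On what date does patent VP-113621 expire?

Natural term of VP-113621:
  Base: filing + 22 years → 18 March 2012.
  Marketing Approval Extension: 1305 days claimed exceeds the 1233-day cap, so +1233 days → 3 August 2015.
Expiry of referenced patent VP-894363:
  Base: filing + 22 years → 13 August 2010.
  Opposition Stay Credit: +593 days → 28 March 2012.
  Office Delay Adjustment: +118 days → 24 July 2012.
  Marketing Approval Extension: 1437 days claimed exceeds the 1233-day cap, so +1233 days → 9 December 2015.
Terminal disclaimer: VP-113621 expires on the earlier of 3 August 2015 and 9 December 2015.

2015-08-03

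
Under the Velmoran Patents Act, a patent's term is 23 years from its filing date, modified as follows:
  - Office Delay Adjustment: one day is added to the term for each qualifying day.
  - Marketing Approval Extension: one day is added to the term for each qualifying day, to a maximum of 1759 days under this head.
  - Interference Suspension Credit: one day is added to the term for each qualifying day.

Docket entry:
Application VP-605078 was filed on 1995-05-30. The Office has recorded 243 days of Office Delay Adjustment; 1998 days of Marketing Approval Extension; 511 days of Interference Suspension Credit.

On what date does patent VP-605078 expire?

April 16, 2025

Base term: filing date + 23 years → 30 May 2018.
Office Delay Adjustment: +243 days → 28 January 2019.
Marketing Approval Extension: 1998 days claimed exceeds the 1759-day cap, so +1759 days → 22 November 2023.
Interference Suspension Credit: +511 days → 16 April 2025.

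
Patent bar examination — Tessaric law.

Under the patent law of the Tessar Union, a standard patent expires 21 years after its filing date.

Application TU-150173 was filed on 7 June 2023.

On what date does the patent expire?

2044-06-07

Filing date + 21 years → 7 June 2044.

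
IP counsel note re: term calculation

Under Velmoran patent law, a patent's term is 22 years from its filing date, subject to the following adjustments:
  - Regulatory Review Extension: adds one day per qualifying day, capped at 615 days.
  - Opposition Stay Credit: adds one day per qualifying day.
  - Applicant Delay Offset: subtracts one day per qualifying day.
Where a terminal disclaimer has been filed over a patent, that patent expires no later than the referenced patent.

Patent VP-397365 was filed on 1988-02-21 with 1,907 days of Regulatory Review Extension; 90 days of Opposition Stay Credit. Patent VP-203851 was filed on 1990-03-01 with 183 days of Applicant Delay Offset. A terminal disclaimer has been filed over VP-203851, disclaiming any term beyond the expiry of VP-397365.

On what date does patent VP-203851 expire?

Natural term of VP-203851:
  Base: filing + 22 years → 1 March 2012.
  Applicant Delay Offset: −183 days → 31 August 2011.
Expiry of referenced patent VP-397365:
  Base: filing + 22 years → 21 February 2010.
  Regulatory Review Extension: 1907 days claimed exceeds the 615-day cap, so +615 days → 29 October 2011.
  Opposition Stay Credit: +90 days → 27 January 2012.
Terminal disclaimer: VP-203851 expires on the earlier of 31 August 2011 and 27 January 2012.

August 31, 2011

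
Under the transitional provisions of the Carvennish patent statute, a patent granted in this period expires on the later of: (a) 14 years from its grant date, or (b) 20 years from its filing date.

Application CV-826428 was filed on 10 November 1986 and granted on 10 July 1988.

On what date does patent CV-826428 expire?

2006-11-10

(a) grant + 14 years → 10 July 2002.
(b) filing + 20 years → 10 November 2006.
Later of the two: 10 November 2006.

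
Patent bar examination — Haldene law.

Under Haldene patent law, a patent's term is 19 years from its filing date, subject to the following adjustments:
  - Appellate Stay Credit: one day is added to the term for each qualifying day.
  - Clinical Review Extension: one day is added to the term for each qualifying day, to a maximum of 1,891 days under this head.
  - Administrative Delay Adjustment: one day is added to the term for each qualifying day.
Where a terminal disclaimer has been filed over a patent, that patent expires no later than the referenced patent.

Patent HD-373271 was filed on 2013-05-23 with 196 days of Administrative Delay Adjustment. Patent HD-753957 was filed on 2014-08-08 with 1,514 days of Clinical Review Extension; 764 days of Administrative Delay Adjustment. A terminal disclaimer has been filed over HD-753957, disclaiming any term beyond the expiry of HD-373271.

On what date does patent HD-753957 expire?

Natural term of HD-753957:
  Base: filing + 19 years → 8 August 2033.
  Clinical Review Extension: 1514 days (within the 1891-day cap) → +1514 days → 30 September 2037.
  Administrative Delay Adjustment: +764 days → 3 November 2039.
Expiry of referenced patent HD-373271:
  Base: filing + 19 years → 23 May 2032.
  Administrative Delay Adjustment: +196 days → 5 December 2032.
Terminal disclaimer: HD-753957 expires on the earlier of 3 November 2039 and 5 December 2032.

2032-12-05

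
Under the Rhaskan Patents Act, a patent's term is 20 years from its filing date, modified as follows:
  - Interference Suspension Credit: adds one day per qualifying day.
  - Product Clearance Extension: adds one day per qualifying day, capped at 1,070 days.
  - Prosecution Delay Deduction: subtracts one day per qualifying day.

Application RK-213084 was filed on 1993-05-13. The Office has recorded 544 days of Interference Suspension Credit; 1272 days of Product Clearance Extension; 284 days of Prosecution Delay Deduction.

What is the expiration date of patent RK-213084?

Base term: filing date + 20 years → 13 May 2013.
Interference Suspension Credit: +544 days → 8 November 2014.
Product Clearance Extension: 1272 days claimed exceeds the 1070-day cap, so +1070 days → 13 October 2017.
Prosecution Delay Deduction: −284 days → 2 January 2017.

January 2, 2017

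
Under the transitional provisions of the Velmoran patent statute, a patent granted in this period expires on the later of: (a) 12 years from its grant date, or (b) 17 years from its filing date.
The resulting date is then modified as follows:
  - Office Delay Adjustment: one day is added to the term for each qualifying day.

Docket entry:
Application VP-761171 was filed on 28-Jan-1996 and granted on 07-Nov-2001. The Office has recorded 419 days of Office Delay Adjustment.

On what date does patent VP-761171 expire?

(a) grant + 12 years → 7 November 2013.
(b) filing + 17 years → 28 January 2013.
Later of the two: 7 November 2013.
Office Delay Adjustment: +419 days → 31 December 2014.

December 31, 2014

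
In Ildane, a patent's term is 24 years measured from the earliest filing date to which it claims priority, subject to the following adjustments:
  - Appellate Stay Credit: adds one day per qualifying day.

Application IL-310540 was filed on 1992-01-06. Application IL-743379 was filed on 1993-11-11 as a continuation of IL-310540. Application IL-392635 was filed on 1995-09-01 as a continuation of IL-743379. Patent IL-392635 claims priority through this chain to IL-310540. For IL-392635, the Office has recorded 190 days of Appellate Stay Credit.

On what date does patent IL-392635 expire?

July 14, 2016

Earliest priority filing: 6 January 1992.
Base term: 6 January 1992 + 24 years → 6 January 2016.
Appellate Stay Credit: +190 days → 14 July 2016.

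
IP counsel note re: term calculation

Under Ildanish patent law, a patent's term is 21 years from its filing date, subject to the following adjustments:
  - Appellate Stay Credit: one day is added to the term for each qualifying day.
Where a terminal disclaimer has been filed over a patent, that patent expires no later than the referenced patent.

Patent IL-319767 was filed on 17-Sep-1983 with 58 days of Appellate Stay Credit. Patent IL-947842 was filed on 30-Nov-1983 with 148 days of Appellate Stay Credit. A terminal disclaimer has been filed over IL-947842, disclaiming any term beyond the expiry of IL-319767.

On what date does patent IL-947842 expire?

November 14, 2004

Natural term of IL-947842:
  Base: filing + 21 years → 30 November 2004.
  Appellate Stay Credit: +148 days → 27 April 2005.
Expiry of referenced patent IL-319767:
  Base: filing + 21 years → 17 September 2004.
  Appellate Stay Credit: +58 days → 14 November 2004.
Terminal disclaimer: IL-947842 expires on the earlier of 27 April 2005 and 14 November 2004.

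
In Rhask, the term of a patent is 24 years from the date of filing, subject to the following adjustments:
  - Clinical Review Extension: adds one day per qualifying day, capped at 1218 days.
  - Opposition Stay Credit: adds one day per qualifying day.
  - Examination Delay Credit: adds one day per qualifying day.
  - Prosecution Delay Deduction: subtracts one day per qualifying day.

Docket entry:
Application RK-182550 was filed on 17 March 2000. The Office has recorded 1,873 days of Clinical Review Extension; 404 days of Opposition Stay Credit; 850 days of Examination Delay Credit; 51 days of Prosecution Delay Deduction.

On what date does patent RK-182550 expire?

Base term: filing date + 24 years → 17 March 2024.
Clinical Review Extension: 1873 days claimed exceeds the 1218-day cap, so +1218 days → 18 July 2027.
Opposition Stay Credit: +404 days → 25 August 2028.
Examination Delay Credit: +850 days → 23 December 2030.
Prosecution Delay Deduction: −51 days → 2 November 2030.

2030-11-02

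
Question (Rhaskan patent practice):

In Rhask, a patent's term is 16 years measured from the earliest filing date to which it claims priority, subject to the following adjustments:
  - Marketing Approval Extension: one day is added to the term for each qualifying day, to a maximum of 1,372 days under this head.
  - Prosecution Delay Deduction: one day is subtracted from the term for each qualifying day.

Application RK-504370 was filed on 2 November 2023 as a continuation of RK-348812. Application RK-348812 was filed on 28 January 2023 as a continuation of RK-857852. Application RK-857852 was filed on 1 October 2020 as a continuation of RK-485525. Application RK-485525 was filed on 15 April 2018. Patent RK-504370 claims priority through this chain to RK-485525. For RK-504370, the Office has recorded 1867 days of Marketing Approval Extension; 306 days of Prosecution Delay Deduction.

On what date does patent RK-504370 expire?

Earliest priority filing: 15 April 2018.
Base term: 15 April 2018 + 16 years → 15 April 2034.
Marketing Approval Extension: 1867 days claimed exceeds the 1372-day cap, so +1372 days → 16 January 2038.
Prosecution Delay Deduction: −306 days → 16 March 2037.

March 16, 2037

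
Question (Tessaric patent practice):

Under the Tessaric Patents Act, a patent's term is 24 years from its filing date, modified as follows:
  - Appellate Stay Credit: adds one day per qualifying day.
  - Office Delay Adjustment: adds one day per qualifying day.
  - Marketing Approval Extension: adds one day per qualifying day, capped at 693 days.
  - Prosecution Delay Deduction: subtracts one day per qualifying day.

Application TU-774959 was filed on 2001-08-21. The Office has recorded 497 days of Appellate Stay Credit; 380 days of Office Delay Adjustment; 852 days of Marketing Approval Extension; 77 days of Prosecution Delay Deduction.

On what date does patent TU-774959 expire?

Base term: filing date + 24 years → 21 August 2025.
Appellate Stay Credit: +497 days → 31 December 2026.
Office Delay Adjustment: +380 days → 15 January 2028.
Marketing Approval Extension: 852 days claimed exceeds the 693-day cap, so +693 days → 8 December 2029.
Prosecution Delay Deduction: −77 days → 22 September 2029.

September 22, 2029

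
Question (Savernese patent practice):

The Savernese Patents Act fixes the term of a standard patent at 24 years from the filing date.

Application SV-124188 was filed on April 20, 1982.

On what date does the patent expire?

April 20, 2006

Filing date + 24 years → 20 April 2006.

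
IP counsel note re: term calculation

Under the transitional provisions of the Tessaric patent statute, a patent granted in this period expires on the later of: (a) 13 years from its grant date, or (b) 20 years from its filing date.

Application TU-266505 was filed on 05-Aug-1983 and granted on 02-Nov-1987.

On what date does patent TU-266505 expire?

(a) grant + 13 years → 2 November 2000.
(b) filing + 20 years → 5 August 2003.
Later of the two: 5 August 2003.

2003-08-05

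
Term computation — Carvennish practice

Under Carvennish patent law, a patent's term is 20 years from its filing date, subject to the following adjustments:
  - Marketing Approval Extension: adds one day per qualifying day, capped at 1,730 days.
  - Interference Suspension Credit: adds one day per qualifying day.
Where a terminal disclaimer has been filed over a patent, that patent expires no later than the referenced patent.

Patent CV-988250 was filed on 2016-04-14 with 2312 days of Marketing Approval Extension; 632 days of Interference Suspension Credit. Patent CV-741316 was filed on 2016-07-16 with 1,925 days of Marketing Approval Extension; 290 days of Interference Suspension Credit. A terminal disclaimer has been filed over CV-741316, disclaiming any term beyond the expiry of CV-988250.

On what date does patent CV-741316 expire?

Natural term of CV-741316:
  Base: filing + 20 years → 16 July 2036.
  Marketing Approval Extension: 1925 days claimed exceeds the 1730-day cap, so +1730 days → 11 April 2041.
  Interference Suspension Credit: +290 days → 26 January 2042.
Expiry of referenced patent CV-988250:
  Base: filing + 20 years → 14 April 2036.
  Marketing Approval Extension: 2312 days claimed exceeds the 1730-day cap, so +1730 days → 8 January 2041.
  Interference Suspension Credit: +632 days → 2 October 2042.
Terminal disclaimer: CV-741316 expires on the earlier of 26 January 2042 and 2 October 2042.

January 26, 2042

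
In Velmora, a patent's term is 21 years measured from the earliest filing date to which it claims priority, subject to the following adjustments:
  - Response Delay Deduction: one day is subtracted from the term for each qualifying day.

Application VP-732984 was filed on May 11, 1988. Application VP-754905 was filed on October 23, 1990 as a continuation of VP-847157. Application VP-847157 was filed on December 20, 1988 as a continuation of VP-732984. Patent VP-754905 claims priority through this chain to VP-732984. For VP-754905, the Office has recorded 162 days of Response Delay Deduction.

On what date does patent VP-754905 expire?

November 30, 2008

Earliest priority filing: 11 May 1988.
Base term: 11 May 1988 + 21 years → 11 May 2009.
Response Delay Deduction: −162 days → 30 November 2008.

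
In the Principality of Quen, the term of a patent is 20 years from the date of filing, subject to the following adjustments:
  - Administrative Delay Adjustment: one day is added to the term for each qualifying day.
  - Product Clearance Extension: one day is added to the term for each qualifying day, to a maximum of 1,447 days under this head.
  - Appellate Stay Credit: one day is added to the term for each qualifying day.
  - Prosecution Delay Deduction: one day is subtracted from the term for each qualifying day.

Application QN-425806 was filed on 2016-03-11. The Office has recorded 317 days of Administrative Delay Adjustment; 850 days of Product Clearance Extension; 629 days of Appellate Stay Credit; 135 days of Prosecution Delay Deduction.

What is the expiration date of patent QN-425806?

2040-09-27

Base term: filing date + 20 years → 11 March 2036.
Administrative Delay Adjustment: +317 days → 22 January 2037.
Product Clearance Extension: 850 days (within the 1447-day cap) → +850 days → 22 May 2039.
Appellate Stay Credit: +629 days → 9 February 2041.
Prosecution Delay Deduction: −135 days → 27 September 2040.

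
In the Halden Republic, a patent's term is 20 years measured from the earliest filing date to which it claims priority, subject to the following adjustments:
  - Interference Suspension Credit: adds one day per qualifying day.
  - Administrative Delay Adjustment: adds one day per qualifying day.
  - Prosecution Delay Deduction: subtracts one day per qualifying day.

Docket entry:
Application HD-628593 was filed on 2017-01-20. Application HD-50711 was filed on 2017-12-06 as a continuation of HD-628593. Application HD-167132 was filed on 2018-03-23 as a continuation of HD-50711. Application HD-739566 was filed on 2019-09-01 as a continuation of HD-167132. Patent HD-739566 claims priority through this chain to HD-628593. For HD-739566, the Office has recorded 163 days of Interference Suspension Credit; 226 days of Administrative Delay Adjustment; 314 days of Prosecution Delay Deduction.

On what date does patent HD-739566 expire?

Earliest priority filing: 20 January 2017.
Base term: 20 January 2017 + 20 years → 20 January 2037.
Interference Suspension Credit: +163 days → 2 July 2037.
Administrative Delay Adjustment: +226 days → 13 February 2038.
Prosecution Delay Deduction: −314 days → 5 April 2037.

April 5, 2037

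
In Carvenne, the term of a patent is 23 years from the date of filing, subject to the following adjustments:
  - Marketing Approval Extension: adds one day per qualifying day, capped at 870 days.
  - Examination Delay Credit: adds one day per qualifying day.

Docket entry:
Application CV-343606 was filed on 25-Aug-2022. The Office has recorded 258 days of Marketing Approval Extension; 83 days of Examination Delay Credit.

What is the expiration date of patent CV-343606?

August 1, 2046

Base term: filing date + 23 years → 25 August 2045.
Marketing Approval Extension: 258 days (within the 870-day cap) → +258 days → 10 May 2046.
Examination Delay Credit: +83 days → 1 August 2046.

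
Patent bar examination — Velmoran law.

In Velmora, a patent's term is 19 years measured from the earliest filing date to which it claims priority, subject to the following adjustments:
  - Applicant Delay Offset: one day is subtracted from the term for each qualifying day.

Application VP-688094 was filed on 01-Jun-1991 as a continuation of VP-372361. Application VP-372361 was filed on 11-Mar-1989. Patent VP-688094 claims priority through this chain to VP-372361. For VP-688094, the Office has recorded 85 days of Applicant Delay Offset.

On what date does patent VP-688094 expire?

Earliest priority filing: 11 March 1989.
Base term: 11 March 1989 + 19 years → 11 March 2008.
Applicant Delay Offset: −85 days → 17 December 2007.

December 17, 2007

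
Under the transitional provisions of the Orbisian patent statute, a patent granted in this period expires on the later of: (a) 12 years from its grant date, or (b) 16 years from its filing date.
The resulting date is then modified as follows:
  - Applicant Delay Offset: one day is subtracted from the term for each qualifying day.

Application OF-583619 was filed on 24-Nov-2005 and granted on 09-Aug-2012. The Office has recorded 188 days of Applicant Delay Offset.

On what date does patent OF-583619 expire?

2024-02-03

(a) grant + 12 years → 9 August 2024.
(b) filing + 16 years → 24 November 2021.
Later of the two: 9 August 2024.
Applicant Delay Offset: −188 days → 3 February 2024.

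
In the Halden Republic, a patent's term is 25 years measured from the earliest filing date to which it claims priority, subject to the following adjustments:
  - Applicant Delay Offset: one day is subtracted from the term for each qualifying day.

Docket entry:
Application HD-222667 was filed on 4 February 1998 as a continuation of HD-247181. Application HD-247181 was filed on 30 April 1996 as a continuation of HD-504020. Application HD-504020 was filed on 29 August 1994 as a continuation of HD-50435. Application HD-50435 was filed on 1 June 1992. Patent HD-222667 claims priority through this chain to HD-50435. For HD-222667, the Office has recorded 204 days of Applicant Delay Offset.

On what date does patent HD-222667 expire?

November 9, 2016

Earliest priority filing: 1 June 1992.
Base term: 1 June 1992 + 25 years → 1 June 2017.
Applicant Delay Offset: −204 days → 9 November 2016.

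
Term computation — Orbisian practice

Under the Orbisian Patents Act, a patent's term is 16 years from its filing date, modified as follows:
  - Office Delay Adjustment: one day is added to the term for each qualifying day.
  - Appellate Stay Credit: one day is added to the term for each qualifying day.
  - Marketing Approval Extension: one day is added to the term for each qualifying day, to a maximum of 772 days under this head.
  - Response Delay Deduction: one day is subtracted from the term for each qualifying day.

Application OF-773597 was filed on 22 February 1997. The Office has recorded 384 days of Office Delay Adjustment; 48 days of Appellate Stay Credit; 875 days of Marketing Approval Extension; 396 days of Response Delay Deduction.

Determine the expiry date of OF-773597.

May 11, 2015

Base term: filing date + 16 years → 22 February 2013.
Office Delay Adjustment: +384 days → 13 March 2014.
Appellate Stay Credit: +48 days → 30 April 2014.
Marketing Approval Extension: 875 days claimed exceeds the 772-day cap, so +772 days → 10 June 2016.
Response Delay Deduction: −396 days → 11 May 2015.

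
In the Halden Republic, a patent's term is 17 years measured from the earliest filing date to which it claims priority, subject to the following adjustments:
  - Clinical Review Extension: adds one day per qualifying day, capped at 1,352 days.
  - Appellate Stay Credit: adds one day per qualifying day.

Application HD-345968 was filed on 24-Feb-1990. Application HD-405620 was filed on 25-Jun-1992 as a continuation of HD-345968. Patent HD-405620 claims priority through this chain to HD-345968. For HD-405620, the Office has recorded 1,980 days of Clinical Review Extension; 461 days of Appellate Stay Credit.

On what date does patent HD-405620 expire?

Earliest priority filing: 24 February 1990.
Base term: 24 February 1990 + 17 years → 24 February 2007.
Clinical Review Extension: 1980 days claimed exceeds the 1352-day cap, so +1352 days → 7 November 2010.
Appellate Stay Credit: +461 days → 11 February 2012.

2012-02-11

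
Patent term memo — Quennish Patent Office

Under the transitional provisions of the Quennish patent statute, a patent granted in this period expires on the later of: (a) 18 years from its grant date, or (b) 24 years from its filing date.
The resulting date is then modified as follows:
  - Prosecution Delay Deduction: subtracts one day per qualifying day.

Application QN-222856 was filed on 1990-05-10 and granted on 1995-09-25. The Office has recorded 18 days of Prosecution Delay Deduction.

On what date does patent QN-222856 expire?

(a) grant + 18 years → 25 September 2013.
(b) filing + 24 years → 10 May 2014.
Later of the two: 10 May 2014.
Prosecution Delay Deduction: −18 days → 22 April 2014.

April 22, 2014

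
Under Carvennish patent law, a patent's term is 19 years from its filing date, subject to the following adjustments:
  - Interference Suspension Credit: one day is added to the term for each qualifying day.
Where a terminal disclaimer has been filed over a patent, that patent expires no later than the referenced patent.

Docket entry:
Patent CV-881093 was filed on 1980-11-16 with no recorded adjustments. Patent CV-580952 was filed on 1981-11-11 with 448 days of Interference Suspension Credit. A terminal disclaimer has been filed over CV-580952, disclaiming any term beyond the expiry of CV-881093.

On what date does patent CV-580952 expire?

1999-11-16

Natural term of CV-580952:
  Base: filing + 19 years → 11 November 2000.
  Interference Suspension Credit: +448 days → 2 February 2002.
Expiry of referenced patent CV-881093:
  Base: filing + 19 years → 16 November 1999.
Terminal disclaimer: CV-580952 expires on the earlier of 2 February 2002 and 16 November 1999.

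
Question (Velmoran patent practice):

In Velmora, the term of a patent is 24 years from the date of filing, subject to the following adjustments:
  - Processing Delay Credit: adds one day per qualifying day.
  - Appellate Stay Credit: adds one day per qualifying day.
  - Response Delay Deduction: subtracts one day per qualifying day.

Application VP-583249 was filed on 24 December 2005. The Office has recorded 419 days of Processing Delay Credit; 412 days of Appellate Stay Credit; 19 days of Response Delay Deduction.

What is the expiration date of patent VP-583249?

2032-03-15

Base term: filing date + 24 years → 24 December 2029.
Processing Delay Credit: +419 days → 16 February 2031.
Appellate Stay Credit: +412 days → 3 April 2032.
Response Delay Deduction: −19 days → 15 March 2032.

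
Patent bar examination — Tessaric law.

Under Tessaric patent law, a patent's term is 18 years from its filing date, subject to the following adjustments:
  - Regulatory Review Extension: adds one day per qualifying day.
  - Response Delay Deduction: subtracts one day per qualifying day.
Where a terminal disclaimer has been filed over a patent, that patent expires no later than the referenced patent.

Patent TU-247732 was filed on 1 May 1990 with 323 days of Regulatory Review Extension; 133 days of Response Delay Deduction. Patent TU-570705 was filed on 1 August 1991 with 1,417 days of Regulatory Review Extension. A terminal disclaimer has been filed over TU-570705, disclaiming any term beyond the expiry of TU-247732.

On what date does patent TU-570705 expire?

Natural term of TU-570705:
  Base: filing + 18 years → 1 August 2009.
  Regulatory Review Extension: +1417 days → 18 June 2013.
Expiry of referenced patent TU-247732:
  Base: filing + 18 years → 1 May 2008.
  Regulatory Review Extension: +323 days → 20 March 2009.
  Response Delay Deduction: −133 days → 7 November 2008.
Terminal disclaimer: TU-570705 expires on the earlier of 18 June 2013 and 7 November 2008.

2008-11-07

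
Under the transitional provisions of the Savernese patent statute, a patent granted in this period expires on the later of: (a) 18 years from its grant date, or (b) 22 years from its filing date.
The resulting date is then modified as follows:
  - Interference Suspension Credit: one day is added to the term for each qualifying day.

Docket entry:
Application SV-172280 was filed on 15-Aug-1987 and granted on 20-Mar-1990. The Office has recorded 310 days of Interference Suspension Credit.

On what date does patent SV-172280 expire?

June 21, 2010

(a) grant + 18 years → 20 March 2008.
(b) filing + 22 years → 15 August 2009.
Later of the two: 15 August 2009.
Interference Suspension Credit: +310 days → 21 June 2010.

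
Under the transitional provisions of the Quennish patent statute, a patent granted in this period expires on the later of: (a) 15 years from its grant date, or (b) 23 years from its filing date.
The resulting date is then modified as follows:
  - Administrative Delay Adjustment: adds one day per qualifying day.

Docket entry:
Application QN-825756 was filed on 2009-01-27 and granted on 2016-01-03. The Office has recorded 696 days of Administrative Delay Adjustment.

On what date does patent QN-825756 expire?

(a) grant + 15 years → 3 January 2031.
(b) filing + 23 years → 27 January 2032.
Later of the two: 27 January 2032.
Administrative Delay Adjustment: +696 days → 23 December 2033.

2033-12-23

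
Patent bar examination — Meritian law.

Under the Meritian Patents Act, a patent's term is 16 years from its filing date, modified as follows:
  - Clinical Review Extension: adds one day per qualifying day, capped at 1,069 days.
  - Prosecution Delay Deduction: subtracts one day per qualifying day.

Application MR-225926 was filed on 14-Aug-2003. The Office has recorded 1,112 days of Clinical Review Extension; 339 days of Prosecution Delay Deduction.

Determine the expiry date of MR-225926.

2021-08-13

Base term: filing date + 16 years → 14 August 2019.
Clinical Review Extension: 1112 days claimed exceeds the 1069-day cap, so +1069 days → 18 July 2022.
Prosecution Delay Deduction: −339 days → 13 August 2021.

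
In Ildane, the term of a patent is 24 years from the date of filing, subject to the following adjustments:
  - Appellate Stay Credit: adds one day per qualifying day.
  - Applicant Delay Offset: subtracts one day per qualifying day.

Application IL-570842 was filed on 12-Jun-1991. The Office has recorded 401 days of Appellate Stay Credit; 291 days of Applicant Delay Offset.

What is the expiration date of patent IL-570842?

Base term: filing date + 24 years → 12 June 2015.
Appellate Stay Credit: +401 days → 17 July 2016.
Applicant Delay Offset: −291 days → 30 September 2015.

September 30, 2015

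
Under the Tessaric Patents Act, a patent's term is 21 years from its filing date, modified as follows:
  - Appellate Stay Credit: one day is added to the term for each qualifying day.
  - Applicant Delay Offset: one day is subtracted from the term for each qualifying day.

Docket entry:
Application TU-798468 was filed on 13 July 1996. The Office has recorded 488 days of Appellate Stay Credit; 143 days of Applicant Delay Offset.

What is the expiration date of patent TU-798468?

Base term: filing date + 21 years → 13 July 2017.
Appellate Stay Credit: +488 days → 13 November 2018.
Applicant Delay Offset: −143 days → 23 June 2018.

June 23, 2018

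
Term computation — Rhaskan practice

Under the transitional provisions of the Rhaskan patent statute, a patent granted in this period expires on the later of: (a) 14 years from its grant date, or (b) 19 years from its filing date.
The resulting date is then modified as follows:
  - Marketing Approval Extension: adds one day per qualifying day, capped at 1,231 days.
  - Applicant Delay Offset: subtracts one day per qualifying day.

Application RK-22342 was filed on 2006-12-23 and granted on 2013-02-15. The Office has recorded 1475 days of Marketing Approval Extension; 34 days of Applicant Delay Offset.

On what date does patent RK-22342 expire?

2030-05-27

(a) grant + 14 years → 15 February 2027.
(b) filing + 19 years → 23 December 2025.
Later of the two: 15 February 2027.
Marketing Approval Extension: 1475 days claimed exceeds the 1231-day cap, so +1231 days → 30 June 2030.
Applicant Delay Offset: −34 days → 27 May 2030.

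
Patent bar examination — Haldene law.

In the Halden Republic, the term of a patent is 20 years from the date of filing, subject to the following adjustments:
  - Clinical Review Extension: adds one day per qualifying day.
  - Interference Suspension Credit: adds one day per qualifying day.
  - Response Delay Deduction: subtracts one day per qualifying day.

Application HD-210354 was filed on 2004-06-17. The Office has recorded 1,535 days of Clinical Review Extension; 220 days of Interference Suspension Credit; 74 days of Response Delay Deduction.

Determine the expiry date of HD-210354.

Base term: filing date + 20 years → 17 June 2024.
Clinical Review Extension: +1535 days → 30 August 2028.
Interference Suspension Credit: +220 days → 7 April 2029.
Response Delay Deduction: −74 days → 23 January 2029.

2029-01-23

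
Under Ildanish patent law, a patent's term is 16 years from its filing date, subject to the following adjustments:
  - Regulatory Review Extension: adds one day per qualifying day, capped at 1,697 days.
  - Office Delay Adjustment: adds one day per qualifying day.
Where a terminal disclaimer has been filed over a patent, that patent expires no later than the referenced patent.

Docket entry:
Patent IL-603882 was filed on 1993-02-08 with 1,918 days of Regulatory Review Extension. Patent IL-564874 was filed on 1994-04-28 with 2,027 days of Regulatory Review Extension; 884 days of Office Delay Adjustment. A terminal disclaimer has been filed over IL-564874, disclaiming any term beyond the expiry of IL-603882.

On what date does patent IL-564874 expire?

October 2, 2013

Natural term of IL-564874:
  Base: filing + 16 years → 28 April 2010.
  Regulatory Review Extension: 2027 days claimed exceeds the 1697-day cap, so +1697 days → 20 December 2014.
  Office Delay Adjustment: +884 days → 22 May 2017.
Expiry of referenced patent IL-603882:
  Base: filing + 16 years → 8 February 2009.
  Regulatory Review Extension: 1918 days claimed exceeds the 1697-day cap, so +1697 days → 2 October 2013.
Terminal disclaimer: IL-564874 expires on the earlier of 22 May 2017 and 2 October 2013.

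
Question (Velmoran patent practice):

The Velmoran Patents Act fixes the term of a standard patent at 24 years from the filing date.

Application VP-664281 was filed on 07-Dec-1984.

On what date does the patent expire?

Filing date + 24 years → 7 December 2008.

2008-12-07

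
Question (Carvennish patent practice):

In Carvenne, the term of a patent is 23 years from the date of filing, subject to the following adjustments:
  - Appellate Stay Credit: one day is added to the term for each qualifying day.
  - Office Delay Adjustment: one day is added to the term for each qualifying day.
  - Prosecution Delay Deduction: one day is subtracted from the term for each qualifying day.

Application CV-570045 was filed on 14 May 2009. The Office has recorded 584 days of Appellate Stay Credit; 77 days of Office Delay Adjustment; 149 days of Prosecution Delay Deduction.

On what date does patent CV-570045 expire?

October 8, 2033

Base term: filing date + 23 years → 14 May 2032.
Appellate Stay Credit: +584 days → 19 December 2033.
Office Delay Adjustment: +77 days → 6 March 2034.
Prosecution Delay Deduction: −149 days → 8 October 2033.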